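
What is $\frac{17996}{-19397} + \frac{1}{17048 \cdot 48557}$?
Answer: $- \frac{14897084029659}{16056831479192} \approx -0.92777$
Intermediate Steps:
$\frac{17996}{-19397} + \frac{1}{17048 \cdot 48557} = 17996 \left(- \frac{1}{19397}\right) + \frac{1}{17048} \cdot \frac{1}{48557} = - \frac{17996}{19397} + \frac{1}{827799736} = - \frac{14897084029659}{16056831479192}$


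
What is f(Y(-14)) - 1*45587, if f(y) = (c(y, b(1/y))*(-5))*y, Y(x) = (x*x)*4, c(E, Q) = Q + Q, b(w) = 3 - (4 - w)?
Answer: -37757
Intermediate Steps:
b(w) = -1 + w (b(w) = 3 + (-4 + w) = -1 + w)
c(E, Q) = 2*Q
Y(x) = 4*x**2 (Y(x) = x**2*4 = 4*x**2)
f(y) = y*(10 - 10/y) (f(y) = ((2*(-1 + 1/y))*(-5))*y = ((-2 + 2/y)*(-5))*y = (10 - 10/y)*y = y*(10 - 10/y))
f(Y(-14)) - 1*45587 = (-10 + 10*(4*(-14)**2)) - 1*45587 = (-10 + 10*(4*196)) - 45587 = (-10 + 10*784) - 45587 = (-10 + 7840) - 45587 = 7830 - 45587 = -37757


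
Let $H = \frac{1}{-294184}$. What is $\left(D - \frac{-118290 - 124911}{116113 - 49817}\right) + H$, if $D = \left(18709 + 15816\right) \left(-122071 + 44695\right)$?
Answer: $- \frac{3256314577462974557}{1218951404} \approx -2.6714 \cdot 10^{9}$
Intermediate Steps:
$H = - \frac{1}{294184} \approx -3.3992 \cdot 10^{-6}$
$D = -2671406400$ ($D = 34525 \left(-77376\right) = -2671406400$)
$\left(D - \frac{-118290 - 124911}{116113 - 49817}\right) + H = \left(-2671406400 - \frac{-118290 - 124911}{116113 - 49817}\right) - \frac{1}{294184} = \left(-2671406400 - - \frac{243201}{66296}\right) - \frac{1}{294184} = \left(-2671406400 + \frac{243201}{66296}\right) - \frac{1}{294184} = - \frac{177103558451199}{66296} - \frac{1}{294184} = - \frac{3256314577462974557}{1218951404}$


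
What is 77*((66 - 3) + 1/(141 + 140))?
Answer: 1363208/281 ≈ 4851.3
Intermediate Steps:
77*((66 - 3) + 1/(141 + 140)) = 77*(63 + 1/281) = 77*(17704/281) = 1363208/281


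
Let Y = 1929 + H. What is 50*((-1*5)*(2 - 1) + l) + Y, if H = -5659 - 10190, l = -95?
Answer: -18920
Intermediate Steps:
H = -15849
Y = -13920 (Y = 1929 - 15849 = -13920)
50*((-1*5)*(2 - 1) + l) + Y = 50*((-1*5)*(2 - 1) - 95) - 13920 = 50*(-5*1 - 95) - 13920 = 50*(-5 - 95) - 13920 = 50*(-100) - 13920 = -5000 - 13920 = -18920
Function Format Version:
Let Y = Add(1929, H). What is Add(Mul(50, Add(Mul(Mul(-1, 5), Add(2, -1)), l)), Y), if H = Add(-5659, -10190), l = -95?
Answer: -18920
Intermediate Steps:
H = -15849
Y = -13920 (Y = Add(1929, -15849) = -13920)
Add(Mul(50, Add(Mul(Mul(-1, 5), Add(2, -1)), l)), Y) = Add(Mul(50, Add(Mul(Mul(-1, 5), Add(2, -1)), -95)), -13920) = Add(Mul(50, Add(Mul(-5, 1), -95)), -13920) = Add(Mul(50, Add(-5, -95)), -13920) = Add(Mul(50, -100), -13920) = Add(-5000, -13920) = -18920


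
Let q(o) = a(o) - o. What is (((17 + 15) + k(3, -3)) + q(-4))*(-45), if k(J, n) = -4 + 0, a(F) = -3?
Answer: -1305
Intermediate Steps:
k(J, n) = -4
q(o) = -3 - o
(((17 + 15) + k(3, -3)) + q(-4))*(-45) = (((17 + 15) - 4) + (-3 - 1*(-4)))*(-45) = ((32 - 4) + (-3 + 4))*(-45) = (28 + 1)*(-45) = 29*(-45) = -1305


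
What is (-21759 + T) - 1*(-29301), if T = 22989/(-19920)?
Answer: 50071217/6640 ≈ 7540.8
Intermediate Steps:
T = -7663/6640 (T = 22989*(-1/19920) = -7663/6640 ≈ -1.1541)
(-21759 + T) - 1*(-29301) = (-21759 - 7663/6640) - 1*(-29301) = -144487423/6640 + 29301 = 50071217/6640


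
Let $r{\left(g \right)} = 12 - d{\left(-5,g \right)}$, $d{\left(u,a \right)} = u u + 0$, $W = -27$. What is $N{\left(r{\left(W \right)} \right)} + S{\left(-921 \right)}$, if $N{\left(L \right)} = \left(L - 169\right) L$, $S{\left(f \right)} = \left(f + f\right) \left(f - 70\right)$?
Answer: $1827788$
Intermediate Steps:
$d{\left(u,a \right)} = u^{2}$ ($d{\left(u,a \right)} = u^{2} + 0 = u^{2}$)
$S{\left(f \right)} = 2 f \left(-70 + f\right)$
$r{\left(g \right)} = -13$ ($r{\left(g \right)} = 12 - \left(-5\right)^{2} = 12 - 25 = -13$)
$N{\left(L \right)} = L \left(-169 + L\right)$ ($N{\left(L \right)} = \left(L - 169\right) L = \left(-169 + L\right) L = L \left(-169 + L\right)$)
$N{\left(r{\left(W \right)} \right)} + S{\left(-921 \right)} = - 13 \left(-169 - 13\right) + 2 \left(-921\right) \left(-70 - 921\right) = \left(-13\right) \left(-182\right) + 2 \left(-921\right) \left(-991\right) = 2366 + 1825422 = 1827788$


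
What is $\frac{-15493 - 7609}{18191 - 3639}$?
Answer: $- \frac{11551}{7276} \approx -1.5875$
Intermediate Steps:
$\frac{-15493 - 7609}{18191 - 3639} = - \frac{23102}{18191 - 3639} = - \frac{23102}{14552} = \left(-23102\right) \frac{1}{14552} = - \frac{11551}{7276}$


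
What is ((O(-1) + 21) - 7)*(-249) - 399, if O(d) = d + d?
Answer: -3387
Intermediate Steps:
O(d) = 2*d
((O(-1) + 21) - 7)*(-249) - 399 = ((2*(-1) + 21) - 7)*(-249) - 399 = ((-2 + 21) - 7)*(-249) - 399 = (19 - 7)*(-249) - 399 = 12*(-249) - 399 = -2988 - 399 = -3387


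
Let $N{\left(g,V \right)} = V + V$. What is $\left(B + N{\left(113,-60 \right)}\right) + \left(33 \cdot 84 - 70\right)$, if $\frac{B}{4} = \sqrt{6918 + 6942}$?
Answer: $2582 + 24 \sqrt{385} \approx 3052.9$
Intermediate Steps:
$N{\left(g,V \right)} = 2 V$
$B = 24 \sqrt{385}$ ($B = 4 \sqrt{6918 + 6942} = 4 \sqrt{13860} = 4 \cdot 6 \sqrt{385} = 24 \sqrt{385} \approx 470.91$)
$\left(B + N{\left(113,-60 \right)}\right) + \left(33 \cdot 84 - 70\right) = \left(24 \sqrt{385} + 2 \left(-60\right)\right) + \left(33 \cdot 84 - 70\right) = \left(24 \sqrt{385} - 120\right) + \left(2772 - 70\right) = \left(-120 + 24 \sqrt{385}\right) + 2702 = 2582 + 24 \sqrt{385}$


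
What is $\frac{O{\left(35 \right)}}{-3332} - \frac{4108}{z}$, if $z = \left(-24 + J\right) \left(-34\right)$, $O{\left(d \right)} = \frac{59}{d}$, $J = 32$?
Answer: $\frac{880623}{58310} \approx 15.102$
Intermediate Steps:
$z = -272$ ($z = \left(-24 + 32\right) \left(-34\right) = 8 \left(-34\right) = -272$)
$\frac{O{\left(35 \right)}}{-3332} - \frac{4108}{z} = \frac{59 \cdot \frac{1}{35}}{-3332} - \frac{4108}{-272} = 59 \cdot \frac{1}{35} \left(- \frac{1}{3332}\right) - - \frac{1027}{68} = \frac{59}{35} \left(- \frac{1}{3332}\right) + \frac{1027}{68} = - \frac{59}{116620} + \frac{1027}{68} = \frac{880623}{58310}$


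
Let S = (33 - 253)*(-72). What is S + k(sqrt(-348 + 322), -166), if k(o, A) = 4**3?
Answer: 15904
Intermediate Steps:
k(o, A) = 64
S = 15840 (S = -220*(-72) = 15840)
S + k(sqrt(-348 + 322), -166) = 15840 + 64 = 15904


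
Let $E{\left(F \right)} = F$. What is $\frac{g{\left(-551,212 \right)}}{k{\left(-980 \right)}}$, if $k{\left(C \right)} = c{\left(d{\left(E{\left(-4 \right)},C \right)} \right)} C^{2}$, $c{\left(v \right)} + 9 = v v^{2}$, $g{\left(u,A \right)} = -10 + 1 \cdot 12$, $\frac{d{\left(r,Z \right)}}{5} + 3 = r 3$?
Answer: $- \frac{1}{202588696800} \approx -4.9361 \cdot 10^{-12}$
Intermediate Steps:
$d{\left(r,Z \right)} = -15 + 15 r$ ($d{\left(r,Z \right)} = -15 + 5 r 3 = -15 + 5 \cdot 3 r = -15 + 15 r$)
$g{\left(u,A \right)} = 2$ ($g{\left(u,A \right)} = -10 + 12 = 2$)
$c{\left(v \right)} = -9 + v^{3}$ ($c{\left(v \right)} = -9 + v v^{2} = -9 + v^{3}$)
$k{\left(C \right)} = - 421884 C^{2}$ ($k{\left(C \right)} = \left(-9 + \left(-15 + 15 \left(-4\right)\right)^{3}\right) C^{2} = \left(-9 + \left(-15 - 60\right)^{3}\right) C^{2} = \left(-9 + \left(-75\right)^{3}\right) C^{2} = \left(-9 - 421875\right) C^{2} = - 421884 C^{2}$)
$\frac{g{\left(-551,212 \right)}}{k{\left(-980 \right)}} = \frac{2}{\left(-421884\right) \left(-980\right)^{2}} = \frac{2}{\left(-421884\right) 960400} = \frac{2}{-405177393600} = 2 \left(- \frac{1}{405177393600}\right) = - \frac{1}{202588696800}$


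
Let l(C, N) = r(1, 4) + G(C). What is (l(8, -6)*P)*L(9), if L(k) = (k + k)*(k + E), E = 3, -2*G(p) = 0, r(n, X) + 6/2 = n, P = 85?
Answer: -36720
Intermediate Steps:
r(n, X) = -3 + n
G(p) = 0 (G(p) = -½*0 = 0)
L(k) = 2*k*(3 + k) (L(k) = (k + k)*(k + 3) = (2*k)*(3 + k) = 2*k*(3 + k))
l(C, N) = -2 (l(C, N) = (-3 + 1) + 0 = -2 + 0 = -2)
(l(8, -6)*P)*L(9) = (-2*85)*(2*9*(3 + 9)) = -340*9*12 = -170*216 = -36720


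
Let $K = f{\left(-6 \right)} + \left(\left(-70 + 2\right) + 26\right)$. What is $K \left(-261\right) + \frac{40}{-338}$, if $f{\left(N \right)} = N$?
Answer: $\frac{2117212}{169} \approx 12528.0$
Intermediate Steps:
$K = -48$ ($K = -6 + \left(\left(-70 + 2\right) + 26\right) = -6 + \left(-68 + 26\right) = -6 - 42 = -48$)
$K \left(-261\right) + \frac{40}{-338} = \left(-48\right) \left(-261\right) + \frac{40}{-338} = 12528 + 40 \left(- \frac{1}{338}\right) = 12528 - \frac{20}{169} = \frac{2117212}{169}$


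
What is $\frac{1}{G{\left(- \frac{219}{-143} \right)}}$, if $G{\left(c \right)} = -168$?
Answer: $- \frac{1}{168} \approx -0.0059524$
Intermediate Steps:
$\frac{1}{G{\left(- \frac{219}{-143} \right)}} = \frac{1}{-168} = - \frac{1}{168}$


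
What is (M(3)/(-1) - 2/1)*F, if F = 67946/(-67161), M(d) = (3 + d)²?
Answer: 2581948/67161 ≈ 38.444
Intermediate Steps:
F = -67946/67161 (F = 67946*(-1/67161) = -67946/67161 ≈ -1.0117)
(M(3)/(-1) - 2/1)*F = ((3 + 3)²/(-1) - 2/1)*(-67946/67161) = (6²*(-1) - 2*1)*(-67946/67161) = (36*(-1) - 2)*(-67946/67161) = (-36 - 2)*(-67946/67161) = -38*(-67946/67161) = 2581948/67161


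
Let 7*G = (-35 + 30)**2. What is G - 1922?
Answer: -13429/7 ≈ -1918.4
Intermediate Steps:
G = 25/7 (G = (-35 + 30)**2/7 = (1/7)*(-5)**2 = (1/7)*25 = 25/7 ≈ 3.5714)
G - 1922 = 25/7 - 1922 = -13429/7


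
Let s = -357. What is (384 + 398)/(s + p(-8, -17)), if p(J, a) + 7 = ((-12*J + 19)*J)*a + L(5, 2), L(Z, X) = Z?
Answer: 782/15281 ≈ 0.051175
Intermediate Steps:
p(J, a) = -2 + J*a*(19 - 12*J) (p(J, a) = -7 + (((-12*J + 19)*J)*a + 5) = -7 + (((19 - 12*J)*J)*a + 5) = -7 + ((J*(19 - 12*J))*a + 5) = -7 + (J*a*(19 - 12*J) + 5) = -7 + (5 + J*a*(19 - 12*J)) = -2 + J*a*(19 - 12*J))
(384 + 398)/(s + p(-8, -17)) = (384 + 398)/(-357 + (-2 - 12*(-17)*(-8)² + 19*(-8)*(-17))) = 782/(-357 + (-2 - 12*(-17)*64 + 2584)) = 782/(-357 + (-2 + 13056 + 2584)) = 782/(-357 + 15638) = 782/15281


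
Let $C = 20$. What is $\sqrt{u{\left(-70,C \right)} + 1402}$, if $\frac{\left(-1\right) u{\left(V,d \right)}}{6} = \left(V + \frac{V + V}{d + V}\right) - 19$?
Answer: $\frac{2 \sqrt{11995}}{5} \approx 43.809$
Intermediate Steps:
$u{\left(V,d \right)} = 114 - 6 V - \frac{12 V}{V + d}$ ($u{\left(V,d \right)} = - 6 \left(\left(V + \frac{V + V}{d + V}\right) - 19\right) = - 6 \left(\left(V + \frac{2 V}{V + d}\right) - 19\right) = - 6 \left(-19 + V + \frac{2 V}{V + d}\right) = 114 - 6 V - \frac{12 V}{V + d}$)
$\sqrt{u{\left(-70,C \right)} + 1402} = \sqrt{\frac{6 \left(- \left(-70\right)^{2} + 17 \left(-70\right) + 19 \cdot 20 - \left(-70\right) 20\right)}{-70 + 20} + 1402} = \sqrt{\frac{6 \left(\left(-1\right) 4900 - 1190 + 380 + 1400\right)}{-50} + 1402} = \sqrt{6 \left(- \frac{1}{50}\right) \left(-4900 - 1190 + 380 + 1400\right) + 1402} = \sqrt{6 \left(- \frac{1}{50}\right) \left(-4310\right) + 1402} = \sqrt{\frac{2586}{5} + 1402} = \sqrt{\frac{9596}{5}} = \frac{2 \sqrt{11995}}{5}$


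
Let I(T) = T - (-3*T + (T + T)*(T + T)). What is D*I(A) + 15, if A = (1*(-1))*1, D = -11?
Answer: 103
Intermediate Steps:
A = -1 (A = -1*1 = -1)
I(T) = -4*T² + 4*T (I(T) = T - (-3*T + (2*T)*(2*T)) = T - (-3*T + 4*T²) = T + (-4*T² + 3*T) = -4*T² + 4*T)
D*I(A) + 15 = -44*(-1)*(1 - 1*(-1)) + 15 = -44*(-1)*(1 + 1) + 15 = -44*(-1)*2 + 15 = -11*(-8) + 15 = 88 + 15 = 103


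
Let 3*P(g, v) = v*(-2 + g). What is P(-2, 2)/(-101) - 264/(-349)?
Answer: 82784/105747 ≈ 0.78285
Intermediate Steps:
P(g, v) = v*(-2 + g)/3 (P(g, v) = (v*(-2 + g))/3 = v*(-2 + g)/3)
P(-2, 2)/(-101) - 264/(-349) = ((⅓)*2*(-2 - 2))/(-101) - 264/(-349) = ((⅓)*2*(-4))*(-1/101) - 264*(-1/349) = -8/3*(-1/101) + 264/349 = 8/303 + 264/349 = 82784/105747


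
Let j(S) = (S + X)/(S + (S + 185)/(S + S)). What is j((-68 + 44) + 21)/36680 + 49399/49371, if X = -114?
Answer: 25887551603/25870404000 ≈ 1.0007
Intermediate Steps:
j(S) = (-114 + S)/(S + (185 + S)/(2*S)) (j(S) = (S - 114)/(S + (S + 185)/(S + S)) = (-114 + S)/(S + (185 + S)/((2*S))) = (-114 + S)/(S + (185 + S)*(1/(2*S))) = (-114 + S)/(S + (185 + S)/(2*S)))
j((-68 + 44) + 21)/36680 + 49399/49371 = (2*((-68 + 44) + 21)*(-114 + ((-68 + 44) + 21))/(185 + ((-68 + 44) + 21) + 2*((-68 + 44) + 21)²))/36680 + 49399/49371 = (2*(-24 + 21)*(-114 + (-24 + 21))/(185 + (-24 + 21) + 2*(-24 + 21)²))*(1/36680) + 49399*(1/49371) = (2*(-3)*(-114 - 3)/(185 - 3 + 2*(-3)²))*(1/36680) + 7057/7053 = (2*(-3)*(-117)/(185 - 3 + 2*9))*(1/36680) + 7057/7053 = (2*(-3)*(-117)/(185 - 3 + 18))*(1/36680) + 7057/7053 = (2*(-3)*(-117)/200)*(1/36680) + 7057/7053 = (2*(-3)*(1/200)*(-117))*(1/36680) + 7057/7053 = (351/100)*(1/36680) + 7057/7053 = 351/3668000 + 7057/7053 = 25887551603/25870404000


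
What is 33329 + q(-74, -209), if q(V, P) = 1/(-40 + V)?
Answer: 3799505/114 ≈ 33329.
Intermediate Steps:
33329 + q(-74, -209) = 33329 + 1/(-40 - 74) = 33329 + 1/(-114) = 33329 - 1/114 = 3799505/114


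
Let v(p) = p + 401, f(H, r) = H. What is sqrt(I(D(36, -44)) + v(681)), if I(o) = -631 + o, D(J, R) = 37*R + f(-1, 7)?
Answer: I*sqrt(1178) ≈ 34.322*I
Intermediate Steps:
D(J, R) = -1 + 37*R (D(J, R) = 37*R - 1 = -1 + 37*R)
v(p) = 401 + p
sqrt(I(D(36, -44)) + v(681)) = sqrt((-631 + (-1 + 37*(-44))) + (401 + 681)) = sqrt((-631 + (-1 - 1628)) + 1082) = sqrt((-631 - 1629) + 1082) = sqrt(-2260 + 1082) = sqrt(-1178) = I*sqrt(1178)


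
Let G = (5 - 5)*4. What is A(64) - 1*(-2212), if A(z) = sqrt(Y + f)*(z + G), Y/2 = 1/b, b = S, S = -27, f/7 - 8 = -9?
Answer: 2212 + 64*I*sqrt(573)/9 ≈ 2212.0 + 170.22*I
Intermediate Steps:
f = -7 (f = 56 + 7*(-9) = 56 - 63 = -7)
G = 0 (G = 0*4 = 0)
b = -27
Y = -2/27 (Y = 2/(-27) = 2*(-1/27) = -2/27 ≈ -0.074074)
A(z) = I*z*sqrt(573)/9 (A(z) = sqrt(-2/27 - 7)*(z + 0) = sqrt(-191/27)*z = (I*sqrt(573)/9)*z = I*z*sqrt(573)/9)
A(64) - 1*(-2212) = (1/9)*I*64*sqrt(573) - 1*(-2212) = 64*I*sqrt(573)/9 + 2212 = 2212 + 64*I*sqrt(573)/9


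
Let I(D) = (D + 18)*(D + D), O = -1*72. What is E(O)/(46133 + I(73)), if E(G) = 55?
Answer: 55/59419 ≈ 0.00092563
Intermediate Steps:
O = -72
I(D) = 2*D*(18 + D) (I(D) = (18 + D)*(2*D) = 2*D*(18 + D))
E(O)/(46133 + I(73)) = 55/(46133 + 2*73*(18 + 73)) = 55/(46133 + 2*73*91) = 55/(46133 + 13286) = 55/59419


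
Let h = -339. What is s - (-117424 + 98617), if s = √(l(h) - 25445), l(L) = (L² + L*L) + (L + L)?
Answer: 18807 + √203719 ≈ 19258.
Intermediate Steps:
l(L) = 2*L + 2*L² (l(L) = (L² + L²) + 2*L = 2*L² + 2*L = 2*L + 2*L²)
s = √203719 (s = √(2*(-339)*(1 - 339) - 25445) = √(2*(-339)*(-338) - 25445) = √(229164 - 25445) = √203719 ≈ 451.35)
s - (-117424 + 98617) = √203719 - (-117424 + 98617) = √203719 - 1*(-18807) = √203719 + 18807 = 18807 + √203719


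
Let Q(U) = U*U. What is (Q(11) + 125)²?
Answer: 60516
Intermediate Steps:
Q(U) = U²
(Q(11) + 125)² = (11² + 125)² = (121 + 125)² = 246² = 60516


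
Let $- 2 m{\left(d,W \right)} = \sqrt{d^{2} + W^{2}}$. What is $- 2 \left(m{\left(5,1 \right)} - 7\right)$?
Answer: $14 + \sqrt{26} \approx 19.099$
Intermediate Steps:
$m{\left(d,W \right)} = - \frac{\sqrt{W^{2} + d^{2}}}{2}$ ($m{\left(d,W \right)} = - \frac{\sqrt{d^{2} + W^{2}}}{2} = - \frac{\sqrt{W^{2} + d^{2}}}{2}$)
$- 2 \left(m{\left(5,1 \right)} - 7\right) = - 2 \left(- \frac{\sqrt{1^{2} + 5^{2}}}{2} - 7\right) = - 2 \left(- \frac{\sqrt{1 + 25}}{2} - 7\right) = - 2 \left(- \frac{\sqrt{26}}{2} - 7\right) = - 2 \left(-7 - \frac{\sqrt{26}}{2}\right) = 14 + \sqrt{26}$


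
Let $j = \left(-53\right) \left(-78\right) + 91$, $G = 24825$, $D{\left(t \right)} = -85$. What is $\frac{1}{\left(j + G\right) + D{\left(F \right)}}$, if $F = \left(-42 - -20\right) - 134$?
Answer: $\frac{1}{28965} \approx 3.4524 \cdot 10^{-5}$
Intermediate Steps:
$F = -156$ ($F = \left(-42 + 20\right) - 134 = -22 - 134 = -156$)
$j = 4225$ ($j = 4134 + 91 = 4225$)
$\frac{1}{\left(j + G\right) + D{\left(F \right)}} = \frac{1}{\left(4225 + 24825\right) - 85} = \frac{1}{29050 - 85} = \frac{1}{28965}$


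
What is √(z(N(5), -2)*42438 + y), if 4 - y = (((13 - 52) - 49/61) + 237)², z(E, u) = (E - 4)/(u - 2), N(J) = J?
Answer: I*√736639626/122 ≈ 222.47*I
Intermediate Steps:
z(E, u) = (-4 + E)/(-2 + u)
y = -144681957/3721 (y = 4 - (((13 - 52) - 49/61) + 237)² = 4 - ((-39 - 49*1/61) + 237)² = 4 - ((-39 - 49/61) + 237)² = 4 - (-2428/61 + 237)² = 4 - (12029/61)² = 4 - 1*144696841/3721 = 4 - 144696841/3721 = -144681957/3721 ≈ -38883.)
√(z(N(5), -2)*42438 + y) = √(((-4 + 5)/(-2 - 2))*42438 - 144681957/3721) = √((1/(-4))*42438 - 144681957/3721) = √(-¼*1*42438 - 144681957/3721) = √(-¼*42438 - 144681957/3721) = √(-21219/2 - 144681957/3721) = √(-368319813/7442) = I*√736639626/122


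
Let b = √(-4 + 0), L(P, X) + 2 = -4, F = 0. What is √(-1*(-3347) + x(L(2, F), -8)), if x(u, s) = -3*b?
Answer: √(3347 - 6*I) ≈ 57.853 - 0.0519*I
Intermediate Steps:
L(P, X) = -6 (L(P, X) = -2 - 4 = -6)
b = 2*I (b = √(-4) = 2*I ≈ 2.0*I)
x(u, s) = -6*I
√(-1*(-3347) + x(L(2, F), -8)) = √(-1*(-3347) - 6*I) = √(3347 - 6*I)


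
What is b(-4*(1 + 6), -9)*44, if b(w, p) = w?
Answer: -1232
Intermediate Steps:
b(-4*(1 + 6), -9)*44 = -4*(1 + 6)*44 = -4*7*44 = -28*44 = -1232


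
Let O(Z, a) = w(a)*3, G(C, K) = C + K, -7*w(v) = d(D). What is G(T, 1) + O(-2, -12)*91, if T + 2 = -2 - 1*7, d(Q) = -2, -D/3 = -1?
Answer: 68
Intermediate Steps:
D = 3 (D = -3*(-1) = 3)
T = -11 (T = -2 + (-2 - 1*7) = -2 + (-2 - 7) = -2 - 9 = -11)
w(v) = 2/7 (w(v) = -⅐*(-2) = 2/7)
O(Z, a) = 6/7 (O(Z, a) = (2/7)*3 = 6/7)
G(T, 1) + O(-2, -12)*91 = (-11 + 1) + (6/7)*91 = -10 + 78 = 68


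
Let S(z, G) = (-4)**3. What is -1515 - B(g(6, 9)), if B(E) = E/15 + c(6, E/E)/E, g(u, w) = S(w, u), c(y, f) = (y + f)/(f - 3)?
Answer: -2900713/1920 ≈ -1510.8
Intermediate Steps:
S(z, G) = -64
c(y, f) = (f + y)/(-3 + f)
g(u, w) = -64
B(E) = -7/(2*E) + E/15 (B(E) = E/15 + ((E/E + 6)/(-3 + E/E))/E = E*(1/15) + ((1 + 6)/(-3 + 1))/E = E/15 + (7/(-2))/E = E/15 + (-1/2*7)/E = E/15 - 7/(2*E) = -7/(2*E) + E/15)
-1515 - B(g(6, 9)) = -1515 - (-7/2/(-64) + (1/15)*(-64)) = -1515 - (-7/2*(-1/64) - 64/15) = -1515 - (7/128 - 64/15) = -1515 - 1*(-8087/1920) = -1515 + 8087/1920 = -2900713/1920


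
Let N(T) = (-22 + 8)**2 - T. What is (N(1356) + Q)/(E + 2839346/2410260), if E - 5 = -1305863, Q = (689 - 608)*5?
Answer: 909873150/1573727231867 ≈ 0.00057816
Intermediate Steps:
N(T) = 196 - T (N(T) = (-14)**2 - T = 196 - T)
Q = 405 (Q = 81*5 = 405)
E = -1305858 (E = 5 - 1305863 = -1305858)
(N(1356) + Q)/(E + 2839346/2410260) = ((196 - 1*1356) + 405)/(-1305858 + 2839346/2410260) = ((196 - 1356) + 405)/(-1305858 + 2839346*(1/2410260)) = (-1160 + 405)/(-1305858 + 1419673/1205130) = -755/(-1573727231867/1205130) = -755*(-1205130/1573727231867) = 909873150/1573727231867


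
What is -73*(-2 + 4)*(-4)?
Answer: 584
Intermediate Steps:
-73*(-2 + 4)*(-4) = -146*(-4) = -73*(-8) = 584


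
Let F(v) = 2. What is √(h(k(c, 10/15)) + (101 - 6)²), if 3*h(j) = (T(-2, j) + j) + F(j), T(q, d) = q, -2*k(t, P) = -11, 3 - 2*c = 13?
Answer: √324966/6 ≈ 95.010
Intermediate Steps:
c = -5 (c = 3/2 - ½*13 = 3/2 - 13/2 = -5)
k(t, P) = 11/2 (k(t, P) = -½*(-11) = 11/2)
h(j) = j/3 (h(j) = ((-2 + j) + 2)/3 = j/3)
√(h(k(c, 10/15)) + (101 - 6)²) = √((⅓)*(11/2) + (101 - 6)²) = √(11/6 + 95²) = √(11/6 + 9025) = √(54161/6) = √324966/6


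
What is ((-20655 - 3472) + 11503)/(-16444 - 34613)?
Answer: 4208/17019 ≈ 0.24725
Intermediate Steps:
((-20655 - 3472) + 11503)/(-16444 - 34613) = (-24127 + 11503)/(-51057) = -12624*(-1/51057) = 4208/17019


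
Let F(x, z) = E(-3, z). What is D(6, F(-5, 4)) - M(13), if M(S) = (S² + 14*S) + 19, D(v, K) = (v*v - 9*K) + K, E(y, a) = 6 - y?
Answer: -406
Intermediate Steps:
F(x, z) = 9 (F(x, z) = 6 - 1*(-3) = 6 + 3 = 9)
D(v, K) = v² - 8*K (D(v, K) = (v² - 9*K) + K = v² - 8*K)
M(S) = 19 + S² + 14*S
D(6, F(-5, 4)) - M(13) = (6² - 8*9) - (19 + 13² + 14*13) = (36 - 72) - (19 + 169 + 182) = -36 - 1*370 = -36 - 370 = -406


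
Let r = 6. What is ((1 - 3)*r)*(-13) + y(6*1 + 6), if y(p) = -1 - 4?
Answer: 151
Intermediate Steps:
y(p) = -5
((1 - 3)*r)*(-13) + y(6*1 + 6) = ((1 - 3)*6)*(-13) - 5 = -2*6*(-13) - 5 = -12*(-13) - 5 = 156 - 5 = 151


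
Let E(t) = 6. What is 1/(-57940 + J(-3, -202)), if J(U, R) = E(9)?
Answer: -1/57934 ≈ -1.7261e-5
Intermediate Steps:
J(U, R) = 6
1/(-57940 + J(-3, -202)) = 1/(-57940 + 6) = 1/(-57934) = -1/57934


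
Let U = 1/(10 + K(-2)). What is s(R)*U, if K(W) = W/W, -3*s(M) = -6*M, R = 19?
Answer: 38/11 ≈ 3.4545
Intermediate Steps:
s(M) = 2*M (s(M) = -(-2)*M = 2*M)
K(W) = 1
U = 1/11 (U = 1/(10 + 1) = 1/11 ≈ 0.090909)
s(R)*U = (2*19)*(1/11) = 38*(1/11) = 38/11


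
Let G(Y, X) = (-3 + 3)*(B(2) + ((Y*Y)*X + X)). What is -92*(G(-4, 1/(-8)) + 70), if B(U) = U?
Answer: -6440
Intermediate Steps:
G(Y, X) = 0 (G(Y, X) = (-3 + 3)*(2 + ((Y*Y)*X + X)) = 0*(2 + (Y²*X + X)) = 0*(2 + (X*Y² + X)) = 0*(2 + (X + X*Y²)) = 0*(2 + X + X*Y²) = 0)
-92*(G(-4, 1/(-8)) + 70) = -92*(0 + 70) = -92*70 = -6440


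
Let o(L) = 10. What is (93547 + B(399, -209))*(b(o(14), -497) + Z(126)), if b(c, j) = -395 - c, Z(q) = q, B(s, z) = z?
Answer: -26041302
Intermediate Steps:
(93547 + B(399, -209))*(b(o(14), -497) + Z(126)) = (93547 - 209)*((-395 - 1*10) + 126) = 93338*((-395 - 10) + 126) = 93338*(-405 + 126) = 93338*(-279) = -26041302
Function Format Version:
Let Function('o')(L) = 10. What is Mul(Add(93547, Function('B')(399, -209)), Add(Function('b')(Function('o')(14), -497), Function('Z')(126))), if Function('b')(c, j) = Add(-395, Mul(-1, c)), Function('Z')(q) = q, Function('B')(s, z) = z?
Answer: -26041302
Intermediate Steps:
Mul(Add(93547, Function('B')(399, -209)), Add(Function('b')(Function('o')(14), -497), Function('Z')(126))) = Mul(Add(93547, -209), Add(Add(-395, Mul(-1, 10)), 126)) = Mul(93338, Add(Add(-395, -10), 126)) = Mul(93338, Add(-405, 126)) = Mul(93338, -279) = -26041302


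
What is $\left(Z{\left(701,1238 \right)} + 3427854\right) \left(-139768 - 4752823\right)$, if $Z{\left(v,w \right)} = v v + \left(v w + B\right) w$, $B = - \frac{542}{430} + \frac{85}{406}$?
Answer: $- \frac{230257390270021367726}{43645} \approx -5.2757 \cdot 10^{15}$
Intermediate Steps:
$B = - \frac{91751}{87290}$ ($B = \left(-542\right) \frac{1}{430} + 85 \cdot \frac{1}{406} = - \frac{271}{215} + \frac{85}{406} = - \frac{91751}{87290} \approx -1.0511$)
$Z{\left(v,w \right)} = v^{2} + w \left(- \frac{91751}{87290} + v w\right)$ ($Z{\left(v,w \right)} = v v + \left(v w - \frac{91751}{87290}\right) w = v^{2} + \left(- \frac{91751}{87290} + v w\right) w = v^{2} + w \left(- \frac{91751}{87290} + v w\right)$)
$\left(Z{\left(701,1238 \right)} + 3427854\right) \left(-139768 - 4752823\right) = \left(\left(701^{2} - \frac{56793869}{43645} + 701 \cdot 1238^{2}\right) + 3427854\right) \left(-139768 - 4752823\right) = \left(\left(491401 - \frac{56793869}{43645} + 701 \cdot 1532644\right) + 3427854\right) \left(-4892591\right) = \left(\left(491401 - \frac{56793869}{43645} + 1074383444\right) + 3427854\right) \left(-4892591\right) = \left(\frac{46912855816156}{43645} + 3427854\right) \left(-4892591\right) = \frac{47062464503986}{43645} \left(-4892591\right) = - \frac{230257390270021367726}{43645}$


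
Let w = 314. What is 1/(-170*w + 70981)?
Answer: 1/17601 ≈ 5.6815e-5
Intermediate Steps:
1/(-170*w + 70981) = 1/(-170*314 + 70981) = 1/(-53380 + 70981) = 1/17601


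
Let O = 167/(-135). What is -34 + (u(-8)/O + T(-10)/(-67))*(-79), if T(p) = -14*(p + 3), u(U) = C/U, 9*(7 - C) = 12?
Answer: 3250759/89512 ≈ 36.316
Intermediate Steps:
C = 17/3 (C = 7 - 1/9*12 = 7 - 4/3 = 17/3 ≈ 5.6667)
O = -167/135 (O = 167*(-1/135) = -167/135 ≈ -1.2370)
u(U) = 17/(3*U)
T(p) = -42 - 14*p (T(p) = -14*(3 + p) = -42 - 14*p)
-34 + (u(-8)/O + T(-10)/(-67))*(-79) = -34 + (((17/3)/(-8))/(-167/135) + (-42 - 14*(-10))/(-67))*(-79) = -34 + (((17/3)*(-1/8))*(-135/167) + (-42 + 140)*(-1/67))*(-79) = -34 + (-17/24*(-135/167) + 98*(-1/67))*(-79) = -34 + (765/1336 - 98/67)*(-79) = -34 - 79673/89512*(-79) = -34 + 6294167/89512 = 3250759/89512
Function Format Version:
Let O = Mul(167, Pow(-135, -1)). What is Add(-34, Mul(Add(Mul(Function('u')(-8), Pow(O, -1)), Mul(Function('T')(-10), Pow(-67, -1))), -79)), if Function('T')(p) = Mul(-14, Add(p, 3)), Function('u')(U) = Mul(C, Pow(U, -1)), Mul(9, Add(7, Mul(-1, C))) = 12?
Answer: Rational(3250759, 89512) ≈ 36.316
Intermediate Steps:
C = Rational(17, 3) (C = Add(7, Mul(Rational(-1, 9), 12)) = Add(7, Rational(-4, 3)) = Rational(17, 3) ≈ 5.6667)
O = Rational(-167, 135) (O = Mul(167, Rational(-1, 135)) = Rational(-167, 135) ≈ -1.2370)
Function('u')(U) = Mul(Rational(17, 3), Pow(U, -1))
Function('T')(p) = Add(-42, Mul(-14, p)) (Function('T')(p) = Mul(-14, Add(3, p)) = Add(-42, Mul(-14, p)))
Add(-34, Mul(Add(Mul(Function('u')(-8), Pow(O, -1)), Mul(Function('T')(-10), Pow(-67, -1))), -79)) = Add(-34, Mul(Add(Mul(Mul(Rational(17, 3), Pow(-8, -1)), Pow(Rational(-167, 135), -1)), Mul(Add(-42, Mul(-14, -10)), Pow(-67, -1))), -79)) = Add(-34, Mul(Add(Mul(Mul(Rational(17, 3), Rational(-1, 8)), Rational(-135, 167)), Mul(Add(-42, 140), Rational(-1, 67))), -79)) = Add(-34, Mul(Add(Mul(Rational(-17, 24), Rational(-135, 167)), Mul(98, Rational(-1, 67))), -79)) = Add(-34, Mul(Add(Rational(765, 1336), Rational(-98, 67)), -79)) = Add(-34, Mul(Rational(-79673, 89512), -79)) = Add(-34, Rational(6294167, 89512)) = Rational(3250759, 89512)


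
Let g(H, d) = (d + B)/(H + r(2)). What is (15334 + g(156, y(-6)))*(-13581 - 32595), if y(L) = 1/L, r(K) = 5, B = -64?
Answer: -16285020752/23 ≈ -7.0804e+8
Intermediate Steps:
g(H, d) = (-64 + d)/(5 + H) (g(H, d) = (d - 64)/(H + 5) = (-64 + d)/(5 + H))
(15334 + g(156, y(-6)))*(-13581 - 32595) = (15334 + (-64 + 1/(-6))/(5 + 156))*(-13581 - 32595) = (15334 + (-64 - ⅙)/161)*(-46176) = (15334 + (1/161)*(-385/6))*(-46176) = (15334 - 55/138)*(-46176) = (2116037/138)*(-46176) = -16285020752/23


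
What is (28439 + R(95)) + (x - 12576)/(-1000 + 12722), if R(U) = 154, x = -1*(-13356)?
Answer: 167583963/5861 ≈ 28593.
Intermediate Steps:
x = 13356
(28439 + R(95)) + (x - 12576)/(-1000 + 12722) = (28439 + 154) + (13356 - 12576)/(-1000 + 12722) = 28593 + 780/11722 = 28593 + 780*(1/11722) = 28593 + 390/5861 = 167583963/5861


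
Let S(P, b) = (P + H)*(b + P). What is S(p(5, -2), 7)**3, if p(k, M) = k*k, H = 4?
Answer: 799178752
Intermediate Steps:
p(k, M) = k**2
S(P, b) = (4 + P)*(P + b) (S(P, b) = (P + 4)*(b + P) = (4 + P)*(P + b))
S(p(5, -2), 7)**3 = ((5**2)**2 + 4*5**2 + 4*7 + 5**2*7)**3 = (25**2 + 4*25 + 28 + 25*7)**3 = (625 + 100 + 28 + 175)**3 = 928**3 = 799178752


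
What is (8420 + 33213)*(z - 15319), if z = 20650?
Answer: 221945523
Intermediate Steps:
(8420 + 33213)*(z - 15319) = (8420 + 33213)*(20650 - 15319) = 41633*5331 = 221945523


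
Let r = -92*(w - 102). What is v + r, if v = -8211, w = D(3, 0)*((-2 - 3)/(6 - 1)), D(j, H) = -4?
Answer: 805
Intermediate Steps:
w = 4 (w = -4*(-2 - 3)/(6 - 1) = -(-20)/5 = -4*(-1) = 4)
r = 9016 (r = -92*(4 - 102) = -92*(-98) = 9016)
v + r = -8211 + 9016 = 805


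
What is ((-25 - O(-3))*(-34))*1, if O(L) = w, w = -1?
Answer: 816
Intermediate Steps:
O(L) = -1
((-25 - O(-3))*(-34))*1 = ((-25 - 1*(-1))*(-34))*1 = ((-25 + 1)*(-34))*1 = -24*(-34)*1 = 816*1 = 816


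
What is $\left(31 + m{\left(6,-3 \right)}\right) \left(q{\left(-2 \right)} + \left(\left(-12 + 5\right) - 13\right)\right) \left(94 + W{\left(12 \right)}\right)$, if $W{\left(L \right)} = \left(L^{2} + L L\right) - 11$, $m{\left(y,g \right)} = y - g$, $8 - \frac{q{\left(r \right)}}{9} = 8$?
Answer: $-296800$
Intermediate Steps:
$q{\left(r \right)} = 0$ ($q{\left(r \right)} = 72 - 72 = 0$)
$W{\left(L \right)} = -11 + 2 L^{2}$ ($W{\left(L \right)} = \left(L^{2} + L^{2}\right) - 11 = 2 L^{2} - 11 = -11 + 2 L^{2}$)
$\left(31 + m{\left(6,-3 \right)}\right) \left(q{\left(-2 \right)} + \left(\left(-12 + 5\right) - 13\right)\right) \left(94 + W{\left(12 \right)}\right) = \left(31 + \left(6 - -3\right)\right) \left(0 + \left(\left(-12 + 5\right) - 13\right)\right) \left(94 - \left(11 - 2 \cdot 12^{2}\right)\right) = \left(31 + \left(6 + 3\right)\right) \left(0 - 20\right) \left(94 + \left(-11 + 2 \cdot 144\right)\right) = \left(31 + 9\right) \left(0 - 20\right) \left(94 + \left(-11 + 288\right)\right) = 40 \left(-20\right) \left(94 + 277\right) = \left(-800\right) 371 = -296800$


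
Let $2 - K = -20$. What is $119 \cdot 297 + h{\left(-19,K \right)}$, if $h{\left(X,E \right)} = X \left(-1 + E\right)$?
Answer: $34944$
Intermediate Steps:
$K = 22$ ($K = 2 - -20 = 2 + 20 = 22$)
$119 \cdot 297 + h{\left(-19,K \right)} = 119 \cdot 297 - 19 \left(-1 + 22\right) = 35343 - 399 = 34944$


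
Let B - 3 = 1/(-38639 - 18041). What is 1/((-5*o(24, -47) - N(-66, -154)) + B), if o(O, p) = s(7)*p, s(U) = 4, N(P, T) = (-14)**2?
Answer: 56680/42339959 ≈ 0.0013387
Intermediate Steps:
N(P, T) = 196
o(O, p) = 4*p
B = 170039/56680 (B = 3 + 1/(-38639 - 18041) = 3 + 1/(-56680) = 3 - 1/56680 = 170039/56680 ≈ 3.0000)
1/((-5*o(24, -47) - N(-66, -154)) + B) = 1/((-20*(-47) - 1*196) + 170039/56680) = 1/((-5*(-188) - 196) + 170039/56680) = 1/((940 - 196) + 170039/56680) = 1/(744 + 170039/56680) = 1/(42339959/56680) = 56680/42339959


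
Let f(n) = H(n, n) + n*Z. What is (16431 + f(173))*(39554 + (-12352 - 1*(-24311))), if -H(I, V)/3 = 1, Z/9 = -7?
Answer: 284815377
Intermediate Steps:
Z = -63 (Z = 9*(-7) = -63)
H(I, V) = -3 (H(I, V) = -3*1 = -3)
f(n) = -3 - 63*n (f(n) = -3 + n*(-63) = -3 - 63*n)
(16431 + f(173))*(39554 + (-12352 - 1*(-24311))) = (16431 + (-3 - 63*173))*(39554 + (-12352 - 1*(-24311))) = (16431 + (-3 - 10899))*(39554 + (-12352 + 24311)) = (16431 - 10902)*(39554 + 11959) = 5529*51513 = 284815377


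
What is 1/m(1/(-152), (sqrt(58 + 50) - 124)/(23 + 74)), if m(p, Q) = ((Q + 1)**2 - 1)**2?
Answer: 102077182459273/83640755563024 - 15367178183823*sqrt(3)/167281511126048 ≈ 1.0613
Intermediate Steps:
m(p, Q) = (-1 + (1 + Q)**2)**2 (m(p, Q) = ((1 + Q)**2 - 1)**2 = (-1 + (1 + Q)**2)**2)
1/m(1/(-152), (sqrt(58 + 50) - 124)/(23 + 74)) = 1/((-1 + (1 + (sqrt(58 + 50) - 124)/(23 + 74))**2)**2) = 1/((-1 + (1 + (sqrt(108) - 124)/97)**2)**2) = 1/((-1 + (1 + (6*sqrt(3) - 124)*(1/97))**2)**2) = 1/((-1 + (1 + (-124 + 6*sqrt(3))*(1/97))**2)**2) = 1/((-1 + (1 + (-124/97 + 6*sqrt(3)/97))**2)**2) = 1/((-1 + (-27/97 + 6*sqrt(3)/97)**2)**2) = (-1 + (-27/97 + 6*sqrt(3)/97)**2)**(-2)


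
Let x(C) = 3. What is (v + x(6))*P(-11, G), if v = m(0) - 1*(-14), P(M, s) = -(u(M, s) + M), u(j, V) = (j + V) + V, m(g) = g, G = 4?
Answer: 238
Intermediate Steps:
u(j, V) = j + 2*V (u(j, V) = (V + j) + V = j + 2*V)
P(M, s) = -2*M - 2*s (P(M, s) = -((M + 2*s) + M) = -(2*M + 2*s) = -2*M - 2*s)
v = 14 (v = 0 - 1*(-14) = 0 + 14 = 14)
(v + x(6))*P(-11, G) = (14 + 3)*(-2*(-11) - 2*4) = 17*(22 - 8) = 17*14 = 238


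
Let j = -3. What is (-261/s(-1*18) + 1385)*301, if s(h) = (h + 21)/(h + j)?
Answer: 966812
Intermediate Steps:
s(h) = (21 + h)/(-3 + h) (s(h) = (h + 21)/(h - 3) = (21 + h)/(-3 + h))
(-261/s(-1*18) + 1385)*301 = (-261*(-3 - 1*18)/(21 - 1*18) + 1385)*301 = (-261*(-3 - 18)/(21 - 18) + 1385)*301 = (-261/(3/(-21)) + 1385)*301 = (-261/((-1/21*3)) + 1385)*301 = (-261/(-⅐) + 1385)*301 = (-261*(-7) + 1385)*301 = (1827 + 1385)*301 = 3212*301 = 966812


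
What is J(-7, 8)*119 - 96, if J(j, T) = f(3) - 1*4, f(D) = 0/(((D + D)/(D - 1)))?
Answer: -572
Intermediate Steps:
f(D) = 0 (f(D) = 0/(((2*D)/(-1 + D))) = 0/((2*D/(-1 + D))) = 0*((-1 + D)/(2*D)) = 0)
J(j, T) = -4 (J(j, T) = 0 - 1*4 = 0 - 4 = -4)
J(-7, 8)*119 - 96 = -4*119 - 96 = -476 - 96 = -572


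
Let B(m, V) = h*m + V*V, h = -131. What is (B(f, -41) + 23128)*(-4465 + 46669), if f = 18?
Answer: 947522004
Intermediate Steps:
B(m, V) = V² - 131*m (B(m, V) = -131*m + V*V = -131*m + V² = V² - 131*m)
(B(f, -41) + 23128)*(-4465 + 46669) = (((-41)² - 131*18) + 23128)*(-4465 + 46669) = ((1681 - 2358) + 23128)*42204 = (-677 + 23128)*42204 = 22451*42204 = 947522004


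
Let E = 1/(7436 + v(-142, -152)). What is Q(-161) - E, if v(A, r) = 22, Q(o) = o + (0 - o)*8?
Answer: 8405165/7458 ≈ 1127.0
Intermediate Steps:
Q(o) = -7*o (Q(o) = o - o*8 = o - 8*o = -7*o)
E = 1/7458 (E = 1/(7436 + 22) = 1/7458 ≈ 0.00013408)
Q(-161) - E = -7*(-161) - 1*1/7458 = 1127 - 1/7458 = 8405165/7458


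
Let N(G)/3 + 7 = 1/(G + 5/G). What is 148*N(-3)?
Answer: -22422/7 ≈ -3203.1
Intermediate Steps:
N(G) = -21 + 3/(G + 5/G)
148*N(-3) = 148*(3*(-35 - 3 - 7*(-3)²)/(5 + (-3)²)) = 148*(3*(-35 - 3 - 7*9)/(5 + 9)) = 148*(3*(-35 - 3 - 63)/14) = 148*(3*(1/14)*(-101)) = 148*(-303/14) = -22422/7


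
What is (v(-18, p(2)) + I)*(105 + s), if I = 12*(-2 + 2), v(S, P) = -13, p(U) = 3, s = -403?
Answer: 3874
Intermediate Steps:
I = 0 (I = 12*0 = 0)
(v(-18, p(2)) + I)*(105 + s) = (-13 + 0)*(105 - 403) = -13*(-298) = 3874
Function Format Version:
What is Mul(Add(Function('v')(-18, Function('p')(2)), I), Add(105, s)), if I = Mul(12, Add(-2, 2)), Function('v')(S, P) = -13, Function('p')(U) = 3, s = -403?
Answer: 3874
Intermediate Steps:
I = 0 (I = Mul(12, 0) = 0)
Mul(Add(Function('v')(-18, Function('p')(2)), I), Add(105, s)) = Mul(Add(-13, 0), Add(105, -403)) = Mul(-13, -298) = 3874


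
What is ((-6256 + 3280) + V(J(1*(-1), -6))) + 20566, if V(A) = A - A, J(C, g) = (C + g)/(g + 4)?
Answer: 17590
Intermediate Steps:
J(C, g) = (C + g)/(4 + g)
V(A) = 0
((-6256 + 3280) + V(J(1*(-1), -6))) + 20566 = ((-6256 + 3280) + 0) + 20566 = (-2976 + 0) + 20566 = -2976 + 20566 = 17590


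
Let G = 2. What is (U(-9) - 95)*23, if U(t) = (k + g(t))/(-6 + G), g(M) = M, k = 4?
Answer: -8625/4 ≈ -2156.3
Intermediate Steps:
U(t) = -1 - t/4 (U(t) = (4 + t)/(-6 + 2) = (4 + t)/(-4) = (4 + t)*(-¼) = -1 - t/4)
(U(-9) - 95)*23 = ((-1 - ¼*(-9)) - 95)*23 = ((-1 + 9/4) - 95)*23 = (5/4 - 95)*23 = -375/4*23 = -8625/4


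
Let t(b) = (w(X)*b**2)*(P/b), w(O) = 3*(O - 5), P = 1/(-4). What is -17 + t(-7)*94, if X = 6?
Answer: 953/2 ≈ 476.50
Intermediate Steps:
P = -1/4 (P = 1*(-1/4) = -1/4 ≈ -0.25000)
w(O) = -15 + 3*O (w(O) = 3*(-5 + O) = -15 + 3*O)
t(b) = -3*b/4 (t(b) = ((-15 + 3*6)*b**2)*(-1/(4*b)) = ((-15 + 18)*b**2)*(-1/(4*b)) = (3*b**2)*(-1/(4*b)) = -3*b/4)
-17 + t(-7)*94 = -17 - 3/4*(-7)*94 = -17 + (21/4)*94 = -17 + 987/2 = 953/2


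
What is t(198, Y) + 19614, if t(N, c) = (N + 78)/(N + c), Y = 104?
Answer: 2961852/151 ≈ 19615.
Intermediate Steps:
t(N, c) = (78 + N)/(N + c)
t(198, Y) + 19614 = (78 + 198)/(198 + 104) + 19614 = 276/302 + 19614 = (1/302)*276 + 19614 = 138/151 + 19614 = 2961852/151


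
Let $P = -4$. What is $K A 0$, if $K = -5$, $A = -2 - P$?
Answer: $0$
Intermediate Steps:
$A = 2$ ($A = -2 - -4 = -2 + 4 = 2$)
$K A 0 = \left(-5\right) 2 \cdot 0 = \left(-10\right) 0 = 0$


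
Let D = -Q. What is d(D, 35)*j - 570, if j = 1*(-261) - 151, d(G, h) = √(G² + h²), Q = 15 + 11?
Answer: -570 - 412*√1901 ≈ -18533.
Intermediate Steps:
Q = 26
D = -26 (D = -1*26 = -26)
j = -412 (j = -261 - 151 = -412)
d(D, 35)*j - 570 = √((-26)² + 35²)*(-412) - 570 = √(676 + 1225)*(-412) - 570 = √1901*(-412) - 570 = -412*√1901 - 570 = -570 - 412*√1901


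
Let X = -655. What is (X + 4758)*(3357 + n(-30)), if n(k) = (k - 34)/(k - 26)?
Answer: 96449221/7 ≈ 1.3778e+7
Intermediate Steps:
n(k) = (-34 + k)/(-26 + k)
(X + 4758)*(3357 + n(-30)) = (-655 + 4758)*(3357 + (-34 - 30)/(-26 - 30)) = 4103*(3357 - 64/(-56)) = 4103*(3357 - 1/56*(-64)) = 4103*(3357 + 8/7) = 4103*(23507/7) = 96449221/7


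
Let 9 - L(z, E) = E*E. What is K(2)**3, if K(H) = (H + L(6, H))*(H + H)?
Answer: 21952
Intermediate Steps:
L(z, E) = 9 - E**2 (L(z, E) = 9 - E*E = 9 - E**2)
K(H) = 2*H*(9 + H - H**2) (K(H) = (H + (9 - H**2))*(H + H) = (9 + H - H**2)*(2*H) = 2*H*(9 + H - H**2))
K(2)**3 = (2*2*(9 + 2 - 1*2**2))**3 = (2*2*(9 + 2 - 1*4))**3 = (2*2*(9 + 2 - 4))**3 = (2*2*7)**3 = 28**3 = 21952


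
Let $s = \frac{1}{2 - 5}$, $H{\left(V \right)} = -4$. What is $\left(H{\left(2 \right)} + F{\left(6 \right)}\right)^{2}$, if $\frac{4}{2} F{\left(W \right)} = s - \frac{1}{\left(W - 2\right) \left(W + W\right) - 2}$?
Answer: $\frac{1329409}{76176} \approx 17.452$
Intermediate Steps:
$s = - \frac{1}{3}$ ($s = \frac{1}{-3} = - \frac{1}{3} \approx -0.33333$)
$F{\left(W \right)} = - \frac{1}{6} - \frac{1}{2 \left(-2 + 2 W \left(-2 + W\right)\right)}$ ($F{\left(W \right)} = \frac{- \frac{1}{3} - \frac{1}{\left(W - 2\right) \left(W + W\right) - 2}}{2} = \frac{- \frac{1}{3} - \frac{1}{\left(-2 + W\right) 2 W - 2}}{2} = \frac{- \frac{1}{3} - \frac{1}{2 W \left(-2 + W\right) - 2}}{2} = \frac{- \frac{1}{3} - \frac{1}{-2 + 2 W \left(-2 + W\right)}}{2} = - \frac{1}{6} - \frac{1}{2 \left(-2 + 2 W \left(-2 + W\right)\right)}$)
$\left(H{\left(2 \right)} + F{\left(6 \right)}\right)^{2} = \left(-4 + \frac{1 - 24 + 2 \cdot 6^{2}}{12 \left(1 - 6^{2} + 2 \cdot 6\right)}\right)^{2} = \left(-4 + \frac{1 - 24 + 2 \cdot 36}{12 \left(1 - 36 + 12\right)}\right)^{2} = \left(-4 + \frac{1 - 24 + 72}{12 \left(1 - 36 + 12\right)}\right)^{2} = \left(-4 + \frac{1}{12} \frac{1}{-23} \cdot 49\right)^{2} = \left(-4 + \frac{1}{12} \left(- \frac{1}{23}\right) 49\right)^{2} = \left(-4 - \frac{49}{276}\right)^{2} = \left(- \frac{1153}{276}\right)^{2} = \frac{1329409}{76176}$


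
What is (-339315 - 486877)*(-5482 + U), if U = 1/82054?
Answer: 185818853873592/41027 ≈ 4.5292e+9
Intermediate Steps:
U = 1/82054 ≈ 1.2187e-5
(-339315 - 486877)*(-5482 + U) = (-339315 - 486877)*(-5482 + 1/82054) = -826192*(-449820027/82054) = 185818853873592/41027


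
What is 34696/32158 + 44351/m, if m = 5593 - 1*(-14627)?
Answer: 1063896289/325117380 ≈ 3.2723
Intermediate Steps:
m = 20220 (m = 5593 + 14627 = 20220)
34696/32158 + 44351/m = 34696/32158 + 44351/20220 = 34696*(1/32158) + 44351*(1/20220) = 17348/16079 + 44351/20220 = 1063896289/325117380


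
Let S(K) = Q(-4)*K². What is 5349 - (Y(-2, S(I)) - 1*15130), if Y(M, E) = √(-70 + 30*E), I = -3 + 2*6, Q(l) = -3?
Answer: 20479 - 8*I*√115 ≈ 20479.0 - 85.79*I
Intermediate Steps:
I = 9 (I = -3 + 12 = 9)
S(K) = -3*K²
5349 - (Y(-2, S(I)) - 1*15130) = 5349 - (√(-70 + 30*(-3*9²)) - 1*15130) = 5349 - (√(-70 + 30*(-3*81)) - 15130) = 5349 - (√(-70 + 30*(-243)) - 15130) = 5349 - (√(-70 - 7290) - 15130) = 5349 - (√(-7360) - 15130) = 5349 - (8*I*√115 - 15130) = 5349 - (-15130 + 8*I*√115) = 5349 + (15130 - 8*I*√115) = 20479 - 8*I*√115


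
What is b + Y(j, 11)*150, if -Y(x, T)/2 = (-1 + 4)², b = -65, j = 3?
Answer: -2765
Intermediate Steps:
Y(x, T) = -18 (Y(x, T) = -2*(-1 + 4)² = -2*3² = -2*9 = -18)
b + Y(j, 11)*150 = -65 - 18*150 = -65 - 2700 = -2765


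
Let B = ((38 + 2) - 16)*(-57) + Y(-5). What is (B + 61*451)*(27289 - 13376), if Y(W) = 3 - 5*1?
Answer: 363699733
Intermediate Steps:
Y(W) = -2 (Y(W) = 3 - 5 = -2)
B = -1370 (B = ((38 + 2) - 16)*(-57) - 2 = (40 - 16)*(-57) - 2 = 24*(-57) - 2 = -1368 - 2 = -1370)
(B + 61*451)*(27289 - 13376) = (-1370 + 61*451)*(27289 - 13376) = (-1370 + 27511)*13913 = 26141*13913 = 363699733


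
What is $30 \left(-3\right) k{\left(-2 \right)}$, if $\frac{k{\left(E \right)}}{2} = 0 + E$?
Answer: $360$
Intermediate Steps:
$k{\left(E \right)} = 2 E$ ($k{\left(E \right)} = 2 \left(0 + E\right) = 2 E$)
$30 \left(-3\right) k{\left(-2 \right)} = 30 \left(-3\right) 2 \left(-2\right) = \left(-90\right) \left(-4\right) = 360$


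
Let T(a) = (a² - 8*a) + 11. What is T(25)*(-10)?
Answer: -4360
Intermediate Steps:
T(a) = 11 + a² - 8*a
T(25)*(-10) = (11 + 25² - 8*25)*(-10) = (11 + 625 - 200)*(-10) = 436*(-10) = -4360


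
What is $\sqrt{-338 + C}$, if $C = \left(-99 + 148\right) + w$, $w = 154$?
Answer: $3 i \sqrt{15} \approx 11.619 i$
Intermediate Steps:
$C = 203$ ($C = \left(-99 + 148\right) + 154 = 49 + 154 = 203$)
$\sqrt{-338 + C} = \sqrt{-338 + 203} = \sqrt{-135} = 3 i \sqrt{15}$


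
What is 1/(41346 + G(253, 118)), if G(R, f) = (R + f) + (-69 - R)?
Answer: 1/41395 ≈ 2.4158e-5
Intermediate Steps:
G(R, f) = -69 + f
1/(41346 + G(253, 118)) = 1/(41346 + (-69 + 118)) = 1/(41346 + 49) = 1/41395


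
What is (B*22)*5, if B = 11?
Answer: 1210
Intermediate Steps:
(B*22)*5 = (11*22)*5 = 242*5 = 1210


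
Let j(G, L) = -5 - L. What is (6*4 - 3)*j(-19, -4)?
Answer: -21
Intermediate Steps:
(6*4 - 3)*j(-19, -4) = (6*4 - 3)*(-5 - 1*(-4)) = (24 - 3)*(-5 + 4) = 21*(-1) = -21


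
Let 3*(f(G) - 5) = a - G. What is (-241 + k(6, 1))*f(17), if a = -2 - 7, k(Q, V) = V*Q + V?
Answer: 858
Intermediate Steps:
k(Q, V) = V + Q*V (k(Q, V) = Q*V + V = V + Q*V)
a = -9
f(G) = 2 - G/3 (f(G) = 5 + (-9 - G)/3 = 5 + (-3 - G/3) = 2 - G/3)
(-241 + k(6, 1))*f(17) = (-241 + 1*(1 + 6))*(2 - ⅓*17) = (-241 + 1*7)*(2 - 17/3) = (-241 + 7)*(-11/3) = -234*(-11/3) = 858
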